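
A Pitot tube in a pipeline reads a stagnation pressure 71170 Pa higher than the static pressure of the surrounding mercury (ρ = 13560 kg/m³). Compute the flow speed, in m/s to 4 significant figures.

The dynamic pressure equals the rise in static pressure at the stagnation point: ΔP = ½ρv².
v = √(2ΔP/ρ) = √(2·71170/13560) = 3.240 m/s.

v = 3.240 m/s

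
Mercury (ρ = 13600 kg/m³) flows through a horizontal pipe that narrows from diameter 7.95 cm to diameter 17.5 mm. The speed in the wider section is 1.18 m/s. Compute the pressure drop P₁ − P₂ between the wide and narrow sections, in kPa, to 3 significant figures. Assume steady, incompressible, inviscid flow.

4020 kPa

Continuity gives A₁v₁ = A₂v₂, so v₂ = (49.6 cm²)/(2.41 cm²) × 1.18 m/s = 24.4 m/s.
With no height change, Bernoulli's equation is P₁ + ½ρv₁² = P₂ + ½ρv₂².
P₁ − P₂ = ½·13600·(24.4² − 1.18²) = ½·13600·592 = 4020000 Pa.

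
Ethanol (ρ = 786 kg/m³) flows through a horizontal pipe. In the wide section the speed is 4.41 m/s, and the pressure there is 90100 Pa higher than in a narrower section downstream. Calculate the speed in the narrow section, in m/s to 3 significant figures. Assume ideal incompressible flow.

Horizontal Bernoulli: P₁ + ½ρv₁² = P₂ + ½ρv₂², so v₂² = v₁² + 2(P₁ − P₂)/ρ.
v₂ = √(4.41² + 2·90100/786) = √(19.4 + 229) = 15.8 m/s.

v₂ ≈ 15.8 m/s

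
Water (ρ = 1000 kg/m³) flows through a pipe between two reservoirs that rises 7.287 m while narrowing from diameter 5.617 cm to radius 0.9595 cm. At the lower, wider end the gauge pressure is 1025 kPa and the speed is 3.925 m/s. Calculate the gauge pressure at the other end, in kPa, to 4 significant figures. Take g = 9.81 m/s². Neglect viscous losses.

Continuity gives A₁v₁ = A₂v₂, so v₂ = (24.78 cm²)/(2.892 cm²) × 3.925 m/s = 33.63 m/s.
Energy conservation along the streamline gives P₂ = P₁ − ½ρ(v₂² − v₁²) − ρg(h₂ − h₁).
P₂ = 1025000 + ½·1000·(3.925² − 33.63²) − 1000·9.81·(+7.287) = 1025000 + (-557700) − (71490) = 395800 Pa.

P₂ ≈ 395.8 kPa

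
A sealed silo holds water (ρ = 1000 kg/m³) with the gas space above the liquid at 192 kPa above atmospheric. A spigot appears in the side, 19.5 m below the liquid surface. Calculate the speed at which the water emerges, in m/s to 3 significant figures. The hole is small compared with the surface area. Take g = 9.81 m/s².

Take point 1 at the surface (v₁ ≈ 0) and point 2 at the hole (at atmospheric pressure). Bernoulli: P₁ + ρg h = P_atm + ½ρv₂².
With P₁ − P_atm = 192000 Pa, v₂ = √(2gh + 2ΔP/ρ) = √(2·9.81·19.5 + 2·192000/1000) = 27.7 m/s.

v ≈ 27.7 m/s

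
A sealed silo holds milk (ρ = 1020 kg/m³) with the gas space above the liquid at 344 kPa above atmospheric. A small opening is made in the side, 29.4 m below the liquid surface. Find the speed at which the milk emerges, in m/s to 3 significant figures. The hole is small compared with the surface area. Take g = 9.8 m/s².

Take point 1 at the surface (v₁ ≈ 0) and point 2 at the hole (at atmospheric pressure). Bernoulli: P₁ + ρg h = P_atm + ½ρv₂².
With P₁ − P_atm = 344000 Pa, v₂ = √(2gh + 2ΔP/ρ) = √(2·9.8·29.4 + 2·344000/1020) = 35.4 m/s.

v ≈ 35.4 m/s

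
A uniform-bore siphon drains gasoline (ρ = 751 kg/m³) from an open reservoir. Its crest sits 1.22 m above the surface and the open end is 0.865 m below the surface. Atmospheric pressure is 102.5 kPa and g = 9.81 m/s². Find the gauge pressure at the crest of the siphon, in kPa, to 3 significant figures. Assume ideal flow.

P_gauge = -15.4 kPa

Bernoulli surface→outlet gives ½v² = g·h_out, so v = √(2·9.81·0.865) = 4.12 m/s.
With constant cross-section the crest speed equals v; applying Bernoulli from the surface up to the crest, P_top = P_atm − ½ρv² − ρg·h_top.
P_top = 102500 − ½·751·4.12² − 751·9.81·1.22 = 87100 Pa. So P_gauge = P_top − P_atm = -15400 Pa.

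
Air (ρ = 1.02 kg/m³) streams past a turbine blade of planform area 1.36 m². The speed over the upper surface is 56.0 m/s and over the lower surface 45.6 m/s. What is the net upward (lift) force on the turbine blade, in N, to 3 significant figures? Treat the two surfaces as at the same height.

F ≈ 733 N

From P + ½ρv² = const at equal height, P_low − P_up = ½ρ(v_up² − v_low²).
ΔP = ½·1.02·(56.0² − 45.6²) = 539 Pa.
Lift = ΔP · A = 539 × 1.36 = 733 N.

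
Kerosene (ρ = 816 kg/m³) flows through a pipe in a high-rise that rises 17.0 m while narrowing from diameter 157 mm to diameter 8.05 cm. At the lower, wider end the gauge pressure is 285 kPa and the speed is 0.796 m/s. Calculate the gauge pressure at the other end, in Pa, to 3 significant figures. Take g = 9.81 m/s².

P₂ = 145000 Pa

Continuity gives A₁v₁ = A₂v₂, so v₂ = (194 cm²)/(50.9 cm²) × 0.796 m/s = 3.03 m/s.
Bernoulli: P₁ + ½ρv₁² + ρg h₁ = P₂ + ½ρv₂² + ρg h₂, so P₂ = P₁ + ½ρ(v₁² − v₂²) − ρg(h₂ − h₁).
P₂ = 285000 + ½·816·(0.796² − 3.03²) − 816·9.81·(+17.0) = 285000 + (-3480) − (136000) = 145000 Pa.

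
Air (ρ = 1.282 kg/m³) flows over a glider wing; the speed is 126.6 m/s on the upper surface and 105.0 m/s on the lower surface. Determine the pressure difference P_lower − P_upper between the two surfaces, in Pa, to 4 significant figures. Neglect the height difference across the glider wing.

The pressure is lower where the speed is higher: ΔP = ½ρ(v_up² − v_low²).
ΔP = ½·1.282·(126.6² − 105.0²) = 3207 Pa.

3207 Pa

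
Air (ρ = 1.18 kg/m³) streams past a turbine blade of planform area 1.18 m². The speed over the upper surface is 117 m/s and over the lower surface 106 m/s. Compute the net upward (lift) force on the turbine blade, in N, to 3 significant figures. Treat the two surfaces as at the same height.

From P + ½ρv² = const at equal height, P_low − P_up = ½ρ(v_up² − v_low²).
ΔP = ½·1.18·(117² − 106²) = 1450 Pa.
Lift = ΔP · A = 1450 × 1.18 = 1710 N.

F ≈ 1710 N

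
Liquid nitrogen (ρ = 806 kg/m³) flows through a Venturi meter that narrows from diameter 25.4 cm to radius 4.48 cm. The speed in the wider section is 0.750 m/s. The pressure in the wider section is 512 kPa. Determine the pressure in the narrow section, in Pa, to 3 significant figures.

P₂ ≈ 498000 Pa

By continuity, v₂ = v₁·A₁/A₂ = 0.750·(507/63.1) = 6.03 m/s.
The pipe is horizontal, so Bernoulli reduces to P₁ + ½ρv₁² = P₂ + ½ρv₂².
P₂ = P₁ − ½ρ(v₂² − v₁²) = 512000 − ½·806·(6.03² − 0.750²) = 512000 − 14400 = 498000 Pa.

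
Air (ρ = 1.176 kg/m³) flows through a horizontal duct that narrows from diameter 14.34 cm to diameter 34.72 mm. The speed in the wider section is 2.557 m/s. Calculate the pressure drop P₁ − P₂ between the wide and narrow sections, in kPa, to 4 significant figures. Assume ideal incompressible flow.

ΔP = 1.115 kPa

Continuity gives A₁v₁ = A₂v₂, so v₂ = (161.5 cm²)/(9.468 cm²) × 2.557 m/s = 43.62 m/s.
Along the horizontal streamline, P + ½ρv² is constant.
P₁ − P₂ = ½·1.176·(43.62² − 2.557²) = ½·1.176·1896 = 1115 Pa.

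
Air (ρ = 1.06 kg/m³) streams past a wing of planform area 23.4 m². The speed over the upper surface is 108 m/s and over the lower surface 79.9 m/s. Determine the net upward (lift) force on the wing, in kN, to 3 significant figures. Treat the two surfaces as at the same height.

65.5 kN

From P + ½ρv² = const at equal height, P_low − P_up = ½ρ(v_up² − v_low²).
ΔP = ½·1.06·(108² − 79.9²) = 2800 Pa.
Lift = ΔP · A = 2800 × 23.4 = 65500 N.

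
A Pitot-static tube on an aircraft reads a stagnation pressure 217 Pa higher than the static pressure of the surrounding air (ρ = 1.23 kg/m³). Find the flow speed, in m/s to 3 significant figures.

Bernoulli between the free stream and the stagnation point: ½ρv² = P_stag − P_static.
v = √(2ΔP/ρ) = √(2·217/1.23) = 18.8 m/s.

18.8 m/s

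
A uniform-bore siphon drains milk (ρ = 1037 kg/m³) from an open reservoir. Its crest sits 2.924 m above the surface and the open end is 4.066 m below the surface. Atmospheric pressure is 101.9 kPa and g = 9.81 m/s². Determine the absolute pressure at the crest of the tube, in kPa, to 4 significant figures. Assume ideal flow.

30.79 kPa

The outlet speed comes from Torricelli: v = √(2g·4.066) = 8.932 m/s.
Continuity keeps v the same throughout the tube; from surface to crest, P_atm + 0 = P_top + ½ρv² + ρg·h_top.
P_top = 101900 − ½·1037·8.932² − 1037·9.81·2.924 = 30790 Pa.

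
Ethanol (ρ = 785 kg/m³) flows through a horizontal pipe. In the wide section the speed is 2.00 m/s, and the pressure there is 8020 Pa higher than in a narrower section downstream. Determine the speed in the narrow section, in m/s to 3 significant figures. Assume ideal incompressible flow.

With h₁ = h₂, rearranging Bernoulli gives v₂ = √(v₁² + 2ΔP/ρ).
v₂ = √(2.00² + 2·8020/785) = √(4.00 + 20.4) = 4.94 m/s.

v₂ ≈ 4.94 m/s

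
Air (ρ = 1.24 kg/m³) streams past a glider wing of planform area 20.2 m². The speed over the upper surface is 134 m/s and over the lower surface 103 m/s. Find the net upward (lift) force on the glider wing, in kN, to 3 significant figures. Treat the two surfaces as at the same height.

The faster flow above has the lower pressure; Bernoulli (same height) gives ΔP = ½ρ(v_up² − v_low²).
ΔP = ½·1.24·(134² − 103²) = 4560 Pa.
Lift = ΔP · A = 4560 × 20.2 = 92000 N.

F ≈ 92.0 kN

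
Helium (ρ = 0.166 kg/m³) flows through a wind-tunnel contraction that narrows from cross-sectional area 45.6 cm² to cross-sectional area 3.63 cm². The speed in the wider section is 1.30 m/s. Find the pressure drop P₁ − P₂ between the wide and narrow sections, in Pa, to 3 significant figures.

ΔP ≈ 22.0 Pa

Continuity gives A₁v₁ = A₂v₂, so v₂ = (45.6 cm²)/(3.63 cm²) × 1.30 m/s = 16.3 m/s.
Along the horizontal streamline, P + ½ρv² is constant.
P₁ − P₂ = ½·0.166·(16.3² − 1.30²) = ½·0.166·265 = 22.0 Pa.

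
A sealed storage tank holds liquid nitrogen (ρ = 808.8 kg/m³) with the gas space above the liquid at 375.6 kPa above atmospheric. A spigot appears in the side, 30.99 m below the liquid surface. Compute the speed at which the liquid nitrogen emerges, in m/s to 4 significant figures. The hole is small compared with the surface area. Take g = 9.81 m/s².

Take point 1 at the surface (v₁ ≈ 0) and point 2 at the hole (at atmospheric pressure). Bernoulli: P₁ + ρg h = P_atm + ½ρv₂².
With P₁ − P_atm = 375600 Pa, v₂ = √(2gh + 2ΔP/ρ) = √(2·9.81·30.99 + 2·375600/808.8) = 39.20 m/s.

v ≈ 39.20 m/s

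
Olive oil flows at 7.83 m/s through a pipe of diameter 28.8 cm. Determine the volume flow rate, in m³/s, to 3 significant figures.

Q = 0.510 m³/s

Q = A·v = 0.0651 m² × 7.83 m/s = 0.510 m³/s.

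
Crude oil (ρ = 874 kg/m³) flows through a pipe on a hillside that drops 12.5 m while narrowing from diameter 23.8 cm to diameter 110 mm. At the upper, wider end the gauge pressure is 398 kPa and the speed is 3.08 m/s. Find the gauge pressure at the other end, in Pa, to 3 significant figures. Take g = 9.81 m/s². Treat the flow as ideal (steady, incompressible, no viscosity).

The volume flow rate is constant, so v₂ = (A₁/A₂)v₁ = (445/95.0)·3.08 = 14.4 m/s.
Bernoulli: P₁ + ½ρv₁² + ρg h₁ = P₂ + ½ρv₂² + ρg h₂, so P₂ = P₁ + ½ρ(v₁² − v₂²) − ρg(h₂ − h₁).
P₂ = 398000 + ½·874·(3.08² − 14.4²) − 874·9.81·(−12.5) = 398000 + (-86700) − (-107000) = 418000 Pa.

P₂ ≈ 418000 Pa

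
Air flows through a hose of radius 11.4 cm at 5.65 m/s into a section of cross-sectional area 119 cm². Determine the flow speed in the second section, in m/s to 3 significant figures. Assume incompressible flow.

Continuity gives A₁v₁ = A₂v₂, so v₂ = (408 cm²)/(119 cm²) × 5.65 m/s = 19.4 m/s.

v₂ ≈ 19.4 m/s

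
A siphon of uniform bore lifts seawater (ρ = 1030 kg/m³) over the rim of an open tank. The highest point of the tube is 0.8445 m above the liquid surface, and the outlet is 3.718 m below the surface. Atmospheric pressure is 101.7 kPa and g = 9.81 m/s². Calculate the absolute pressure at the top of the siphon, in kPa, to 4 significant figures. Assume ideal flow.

P_top ≈ 55.60 kPa

From the surface to the outlet (both open to atmosphere, surface at rest): v = √(2g·h_out) = √(2·9.81·3.718) = 8.541 m/s.
Continuity keeps v the same throughout the tube; from surface to crest, P_atm + 0 = P_top + ½ρv² + ρg·h_top.
P_top = 101700 − ½·1030·8.541² − 1030·9.81·0.8445 = 55600 Pa.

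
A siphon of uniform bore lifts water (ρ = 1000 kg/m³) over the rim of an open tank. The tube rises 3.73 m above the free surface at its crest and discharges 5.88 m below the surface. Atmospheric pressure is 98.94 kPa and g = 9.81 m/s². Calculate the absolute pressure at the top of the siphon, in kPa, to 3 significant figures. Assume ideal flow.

Bernoulli surface→outlet gives ½v² = g·h_out, so v = √(2·9.81·5.88) = 10.7 m/s.
Continuity keeps v the same throughout the tube; from surface to crest, P_atm + 0 = P_top + ½ρv² + ρg·h_top.
P_top = 98940 − ½·1000·10.7² − 1000·9.81·3.73 = 4670 Pa.

P_top ≈ 4.67 kPa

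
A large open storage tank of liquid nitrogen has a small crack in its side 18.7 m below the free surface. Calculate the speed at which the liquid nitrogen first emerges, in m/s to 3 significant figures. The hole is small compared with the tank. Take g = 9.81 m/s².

19.2 m/s

With the surface at rest and both surface and jet at atmospheric pressure, Bernoulli gives ρg h = ½ρv², so v = √(2gh) = √(2·9.81·18.7) = 19.2 m/s.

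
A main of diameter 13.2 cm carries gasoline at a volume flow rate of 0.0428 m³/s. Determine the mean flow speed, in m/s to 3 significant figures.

Q = 0.0428 m³/s = 0.0428 m³/s.
v = Q/A = 0.0428 / 0.0137 = 3.13 m/s.

v = 3.13 m/s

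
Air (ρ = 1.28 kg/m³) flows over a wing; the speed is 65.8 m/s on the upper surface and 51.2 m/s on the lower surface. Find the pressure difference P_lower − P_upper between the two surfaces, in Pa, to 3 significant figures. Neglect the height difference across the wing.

1090 Pa

With negligible Δh, P + ½ρv² is constant, so P_low − P_up = ½ρ(v_up² − v_low²).
ΔP = ½·1.28·(65.8² − 51.2²) = 1090 Pa.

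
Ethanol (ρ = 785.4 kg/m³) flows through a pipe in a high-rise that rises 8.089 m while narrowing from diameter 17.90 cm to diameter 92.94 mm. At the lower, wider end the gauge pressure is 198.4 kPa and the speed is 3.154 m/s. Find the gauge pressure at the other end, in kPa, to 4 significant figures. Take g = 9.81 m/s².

P₂ = 86.23 kPa

Continuity gives A₁v₁ = A₂v₂, so v₂ = (251.6 cm²)/(67.84 cm²) × 3.154 m/s = 11.70 m/s.
Bernoulli: P₁ + ½ρv₁² + ρg h₁ = P₂ + ½ρv₂² + ρg h₂, so P₂ = P₁ + ½ρ(v₁² − v₂²) − ρg(h₂ − h₁).
P₂ = 198400 + ½·785.4·(3.154² − 11.70²) − 785.4·9.81·(+8.089) = 198400 + (-49840) − (62320) = 86230 Pa.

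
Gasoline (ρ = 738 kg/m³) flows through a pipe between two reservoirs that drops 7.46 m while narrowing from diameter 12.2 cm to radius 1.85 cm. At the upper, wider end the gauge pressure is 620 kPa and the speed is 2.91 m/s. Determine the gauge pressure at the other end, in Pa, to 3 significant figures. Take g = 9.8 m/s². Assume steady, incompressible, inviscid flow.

308000 Pa

Mass conservation (A₁v₁ = A₂v₂) gives v₂ = 2.91 × 117/10.8 = 31.6 m/s.
Energy conservation along the streamline gives P₂ = P₁ − ½ρ(v₂² − v₁²) − ρg(h₂ − h₁).
P₂ = 620000 + ½·738·(2.91² − 31.6²) − 738·9.8·(−7.46) = 620000 + (-366000) − (-54000) = 308000 Pa.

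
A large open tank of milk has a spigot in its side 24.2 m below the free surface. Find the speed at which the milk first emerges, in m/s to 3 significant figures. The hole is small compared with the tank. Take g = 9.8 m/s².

Bernoulli from surface to hole (P equal, v_surface ≈ 0): v = √(2gh) = √(2×9.8×24.2) = 21.8 m/s.

v = 21.8 m/s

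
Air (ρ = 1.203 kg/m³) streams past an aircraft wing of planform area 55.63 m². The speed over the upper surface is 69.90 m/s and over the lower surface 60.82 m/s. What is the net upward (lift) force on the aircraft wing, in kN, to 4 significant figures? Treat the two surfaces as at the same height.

With equal heights on the two surfaces, Bernoulli gives P_lower − P_upper = ½ρ(v_upper² − v_lower²).
ΔP = ½·1.203·(69.90² − 60.82²) = 713.9 Pa.
Lift = ΔP · A = 713.9 × 55.63 = 39720 N.

F = 39.72 kN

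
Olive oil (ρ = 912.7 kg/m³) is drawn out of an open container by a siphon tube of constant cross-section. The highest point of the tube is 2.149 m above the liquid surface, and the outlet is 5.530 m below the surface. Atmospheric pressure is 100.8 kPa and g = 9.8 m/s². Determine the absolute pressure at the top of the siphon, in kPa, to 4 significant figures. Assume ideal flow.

P_top ≈ 32.12 kPa

The outlet speed comes from Torricelli: v = √(2g·5.530) = 10.41 m/s.
Continuity keeps v the same throughout the tube; from surface to crest, P_atm + 0 = P_top + ½ρv² + ρg·h_top.
P_top = 100800 − ½·912.7·10.41² − 912.7·9.8·2.149 = 32120 Pa.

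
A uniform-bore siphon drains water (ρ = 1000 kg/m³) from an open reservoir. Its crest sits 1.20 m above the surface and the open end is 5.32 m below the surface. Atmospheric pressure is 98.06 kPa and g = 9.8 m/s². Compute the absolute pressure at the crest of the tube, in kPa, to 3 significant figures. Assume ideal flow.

P_top ≈ 34.2 kPa

Bernoulli surface→outlet gives ½v² = g·h_out, so v = √(2·9.8·5.32) = 10.2 m/s.
With constant cross-section the crest speed equals v; applying Bernoulli from the surface up to the crest, P_top = P_atm − ½ρv² − ρg·h_top.
P_top = 98060 − ½·1000·10.2² − 1000·9.8·1.20 = 34200 Pa.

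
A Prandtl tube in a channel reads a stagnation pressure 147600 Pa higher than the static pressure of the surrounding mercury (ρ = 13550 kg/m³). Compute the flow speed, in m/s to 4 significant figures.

The dynamic pressure equals the rise in static pressure at the stagnation point: ΔP = ½ρv².
v = √(2ΔP/ρ) = √(2·147600/13550) = 4.668 m/s.

v = 4.668 m/s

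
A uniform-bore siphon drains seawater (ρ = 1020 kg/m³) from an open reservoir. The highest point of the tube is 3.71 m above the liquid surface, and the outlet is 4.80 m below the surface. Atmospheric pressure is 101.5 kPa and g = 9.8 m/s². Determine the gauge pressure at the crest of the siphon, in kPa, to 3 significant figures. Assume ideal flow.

The outlet speed comes from Torricelli: v = √(2g·4.80) = 9.70 m/s.
With constant cross-section the crest speed equals v; applying Bernoulli from the surface up to the crest, P_top = P_atm − ½ρv² − ρg·h_top.
P_top = 101500 − ½·1020·9.70² − 1020·9.8·3.71 = 16400 Pa. So P_gauge = P_top − P_atm = -85100 Pa.

P_gauge ≈ -85.1 kPa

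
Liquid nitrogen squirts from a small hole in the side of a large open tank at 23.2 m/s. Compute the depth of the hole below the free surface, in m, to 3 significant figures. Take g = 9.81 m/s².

h = 27.4 m

Inverting v = √(2gh) gives h = v² / 2g.
h = 23.2²/(2·9.81) = 538/19.62 = 27.4 m.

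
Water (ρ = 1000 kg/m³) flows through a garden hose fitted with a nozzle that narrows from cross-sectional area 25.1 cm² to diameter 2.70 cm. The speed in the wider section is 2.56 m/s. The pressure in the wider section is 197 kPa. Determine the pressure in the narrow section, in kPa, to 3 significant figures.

Continuity gives A₁v₁ = A₂v₂, so v₂ = (25.1 cm²)/(5.73 cm²) × 2.56 m/s = 11.2 m/s.
With no height change, Bernoulli's equation is P₁ + ½ρv₁² = P₂ + ½ρv₂².
P₂ = P₁ − ½ρ(v₂² − v₁²) = 197000 − ½·1000·(11.2² − 2.56²) = 197000 − 59700 = 137000 Pa.

P₂ ≈ 137 kPa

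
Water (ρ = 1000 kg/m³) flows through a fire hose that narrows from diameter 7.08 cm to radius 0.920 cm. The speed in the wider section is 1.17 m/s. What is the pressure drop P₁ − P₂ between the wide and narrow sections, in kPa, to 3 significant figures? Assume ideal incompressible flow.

The volume flow rate is constant, so v₂ = (A₁/A₂)v₁ = (39.4/2.66)·1.17 = 17.3 m/s.
The pipe is horizontal, so Bernoulli reduces to P₁ + ½ρv₁² = P₂ + ½ρv₂².
P₁ − P₂ = ½·1000·(17.3² − 1.17²) = ½·1000·299 = 149000 Pa.

ΔP ≈ 149 kPa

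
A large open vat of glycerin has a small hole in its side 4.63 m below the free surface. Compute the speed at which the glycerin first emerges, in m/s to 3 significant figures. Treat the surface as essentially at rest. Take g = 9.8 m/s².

v ≈ 9.53 m/s

Bernoulli from surface to hole (P equal, v_surface ≈ 0): v = √(2gh) = √(2×9.8×4.63) = 9.53 m/s.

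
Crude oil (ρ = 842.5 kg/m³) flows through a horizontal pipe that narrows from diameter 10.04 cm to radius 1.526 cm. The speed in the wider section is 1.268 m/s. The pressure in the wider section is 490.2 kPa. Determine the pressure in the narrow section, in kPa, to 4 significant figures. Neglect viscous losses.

P₂ ≈ 411.6 kPa

Mass conservation (A₁v₁ = A₂v₂) gives v₂ = 1.268 × 79.17/7.316 = 13.72 m/s.
Bernoulli (h₁ = h₂): P₁ − P₂ = ½ρ(v₂² − v₁²).
P₂ = P₁ − ½ρ(v₂² − v₁²) = 490200 − ½·842.5·(13.72² − 1.268²) = 490200 − 78640 = 411600 Pa.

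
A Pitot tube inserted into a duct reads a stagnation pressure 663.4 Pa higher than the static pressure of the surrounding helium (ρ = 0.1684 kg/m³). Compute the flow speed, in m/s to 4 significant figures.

The dynamic pressure equals the rise in static pressure at the stagnation point: ΔP = ½ρv².
v = √(2ΔP/ρ) = √(2·663.4/0.1684) = 88.76 m/s.

v ≈ 88.76 m/s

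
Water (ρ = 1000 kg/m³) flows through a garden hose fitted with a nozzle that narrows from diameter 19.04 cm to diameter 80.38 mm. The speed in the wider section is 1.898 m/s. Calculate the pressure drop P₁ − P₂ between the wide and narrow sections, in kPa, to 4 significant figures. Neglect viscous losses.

Continuity gives A₁v₁ = A₂v₂, so v₂ = (284.7 cm²)/(50.74 cm²) × 1.898 m/s = 10.65 m/s.
The pipe is horizontal, so Bernoulli reduces to P₁ + ½ρv₁² = P₂ + ½ρv₂².
P₁ − P₂ = ½·1000·(10.65² − 1.898²) = ½·1000·109.8 = 54910 Pa.

54.91 kPa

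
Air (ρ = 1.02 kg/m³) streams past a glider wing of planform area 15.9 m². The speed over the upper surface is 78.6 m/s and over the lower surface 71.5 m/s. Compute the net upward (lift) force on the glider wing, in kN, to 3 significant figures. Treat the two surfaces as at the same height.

F = 8.64 kN

With equal heights on the two surfaces, Bernoulli gives P_lower − P_upper = ½ρ(v_upper² − v_lower²).
ΔP = ½·1.02·(78.6² − 71.5²) = 544 Pa.
Lift = ΔP · A = 544 × 15.9 = 8640 N.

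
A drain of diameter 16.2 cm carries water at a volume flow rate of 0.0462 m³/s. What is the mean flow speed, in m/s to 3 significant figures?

v ≈ 2.24 m/s

Q = 0.0462 m³/s = 0.0462 m³/s.
v = Q/A = 0.0462 / 0.0206 = 2.24 m/s.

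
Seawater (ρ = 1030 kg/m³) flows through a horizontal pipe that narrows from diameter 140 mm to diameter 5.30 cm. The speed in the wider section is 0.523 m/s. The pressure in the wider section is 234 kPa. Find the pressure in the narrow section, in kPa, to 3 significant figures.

The volume flow rate is constant, so v₂ = (A₁/A₂)v₁ = (154/22.1)·0.523 = 3.65 m/s.
Along the horizontal streamline, P + ½ρv² is constant.
P₂ = P₁ − ½ρ(v₂² − v₁²) = 234000 − ½·1030·(3.65² − 0.523²) = 234000 − 6720 = 227000 Pa.

P₂ ≈ 227 kPa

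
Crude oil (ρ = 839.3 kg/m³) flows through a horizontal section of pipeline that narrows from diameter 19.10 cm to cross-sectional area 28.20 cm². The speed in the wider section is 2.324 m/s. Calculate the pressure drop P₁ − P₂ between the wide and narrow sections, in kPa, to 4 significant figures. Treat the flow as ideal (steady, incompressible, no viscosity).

By continuity, v₂ = v₁·A₁/A₂ = 2.324·(286.5/28.20) = 23.61 m/s.
With no height change, Bernoulli's equation is P₁ + ½ρv₁² = P₂ + ½ρv₂².
P₁ − P₂ = ½·839.3·(23.61² − 2.324²) = ½·839.3·552.2 = 231700 Pa.

ΔP ≈ 231.7 kPa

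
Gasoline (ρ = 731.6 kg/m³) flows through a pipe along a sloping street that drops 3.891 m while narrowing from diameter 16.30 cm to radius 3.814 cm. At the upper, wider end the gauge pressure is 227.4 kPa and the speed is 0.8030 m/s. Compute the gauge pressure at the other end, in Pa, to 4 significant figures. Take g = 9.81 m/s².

P₂ ≈ 250600 Pa

The volume flow rate is constant, so v₂ = (A₁/A₂)v₁ = (208.7/45.70)·0.8030 = 3.667 m/s.
Energy conservation along the streamline gives P₂ = P₁ − ½ρ(v₂² − v₁²) − ρg(h₂ − h₁).
P₂ = 227400 + ½·731.6·(0.8030² − 3.667²) − 731.6·9.81·(−3.891) = 227400 + (-4682) − (-27930) = 250600 Pa.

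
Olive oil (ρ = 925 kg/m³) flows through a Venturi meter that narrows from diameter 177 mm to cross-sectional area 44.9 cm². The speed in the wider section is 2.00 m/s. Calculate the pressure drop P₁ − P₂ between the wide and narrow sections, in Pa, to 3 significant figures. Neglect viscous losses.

ΔP ≈ 53700 Pa

By continuity, v₂ = v₁·A₁/A₂ = 2.00·(246/44.9) = 11.0 m/s.
With no height change, Bernoulli's equation is P₁ + ½ρv₁² = P₂ + ½ρv₂².
P₁ − P₂ = ½·925·(11.0² − 2.00²) = ½·925·116 = 53700 Pa.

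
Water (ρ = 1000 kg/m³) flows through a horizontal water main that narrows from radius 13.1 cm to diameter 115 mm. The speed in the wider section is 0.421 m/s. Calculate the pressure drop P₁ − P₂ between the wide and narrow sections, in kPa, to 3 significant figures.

Mass conservation (A₁v₁ = A₂v₂) gives v₂ = 0.421 × 539/104 = 2.19 m/s.
Along the horizontal streamline, P + ½ρv² is constant.
P₁ − P₂ = ½·1000·(2.19² − 0.421²) = ½·1000·4.60 = 2300 Pa.

ΔP = 2.30 kPa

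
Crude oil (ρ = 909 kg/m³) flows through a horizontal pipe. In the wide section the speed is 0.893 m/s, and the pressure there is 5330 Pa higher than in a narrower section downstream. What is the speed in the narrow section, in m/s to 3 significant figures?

v₂ ≈ 3.54 m/s

With h₁ = h₂, rearranging Bernoulli gives v₂ = √(v₁² + 2ΔP/ρ).
v₂ = √(0.893² + 2·5330/909) = √(0.797 + 11.7) = 3.54 m/s.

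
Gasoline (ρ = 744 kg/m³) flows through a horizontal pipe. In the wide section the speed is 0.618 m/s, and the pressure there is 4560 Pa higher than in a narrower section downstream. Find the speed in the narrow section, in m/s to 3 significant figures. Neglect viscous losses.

With h₁ = h₂, rearranging Bernoulli gives v₂ = √(v₁² + 2ΔP/ρ).
v₂ = √(0.618² + 2·4560/744) = √(0.382 + 12.3) = 3.56 m/s.

v₂ = 3.56 m/s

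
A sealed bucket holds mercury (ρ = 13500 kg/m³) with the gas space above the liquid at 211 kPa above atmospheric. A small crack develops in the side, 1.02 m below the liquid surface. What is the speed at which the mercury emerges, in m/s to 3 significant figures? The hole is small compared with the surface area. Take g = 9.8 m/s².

Take point 1 at the surface (v₁ ≈ 0) and point 2 at the hole (at atmospheric pressure). Bernoulli: P₁ + ρg h = P_atm + ½ρv₂².
With P₁ − P_atm = 211000 Pa, v₂ = √(2gh + 2ΔP/ρ) = √(2·9.8·1.02 + 2·211000/13500) = 7.16 m/s.

v = 7.16 m/s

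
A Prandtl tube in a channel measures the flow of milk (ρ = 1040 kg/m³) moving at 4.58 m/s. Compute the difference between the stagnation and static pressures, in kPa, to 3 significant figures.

10.9 kPa

At the stagnation point the flow is brought to rest, so Bernoulli gives P_stag − P_static = ½ρv².
ΔP = ½·1040·4.58² = 10900 Pa.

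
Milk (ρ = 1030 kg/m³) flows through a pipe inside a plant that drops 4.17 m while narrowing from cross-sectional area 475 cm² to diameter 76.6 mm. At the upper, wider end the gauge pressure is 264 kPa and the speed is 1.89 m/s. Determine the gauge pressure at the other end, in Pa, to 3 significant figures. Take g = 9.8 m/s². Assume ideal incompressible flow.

By continuity, v₂ = v₁·A₁/A₂ = 1.89·(475/46.1) = 19.5 m/s.
Energy conservation along the streamline gives P₂ = P₁ − ½ρ(v₂² − v₁²) − ρg(h₂ − h₁).
P₂ = 264000 + ½·1030·(1.89² − 19.5²) − 1030·9.8·(−4.17) = 264000 + (-194000) − (-42100) = 112000 Pa.

P₂ = 112000 Pa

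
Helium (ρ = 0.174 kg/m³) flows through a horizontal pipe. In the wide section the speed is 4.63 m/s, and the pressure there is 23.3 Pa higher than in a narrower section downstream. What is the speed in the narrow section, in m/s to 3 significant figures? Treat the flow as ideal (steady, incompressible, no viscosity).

v₂ ≈ 17.0 m/s

With h₁ = h₂, rearranging Bernoulli gives v₂ = √(v₁² + 2ΔP/ρ).
v₂ = √(4.63² + 2·23.3/0.174) = √(21.4 + 268) = 17.0 m/s.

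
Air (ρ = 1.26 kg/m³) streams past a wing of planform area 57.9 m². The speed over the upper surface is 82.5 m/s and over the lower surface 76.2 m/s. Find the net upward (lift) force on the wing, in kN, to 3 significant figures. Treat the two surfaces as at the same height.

F = 36.5 kN

From P + ½ρv² = const at equal height, P_low − P_up = ½ρ(v_up² − v_low²).
ΔP = ½·1.26·(82.5² − 76.2²) = 630 Pa.
Lift = ΔP · A = 630 × 57.9 = 36500 N.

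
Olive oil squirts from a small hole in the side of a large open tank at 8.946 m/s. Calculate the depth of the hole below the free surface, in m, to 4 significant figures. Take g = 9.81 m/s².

h ≈ 4.079 m

Torricelli: v = √(2gh), so h = v²/(2g).
h = 8.946²/(2·9.81) = 80.03/19.62 = 4.079 m.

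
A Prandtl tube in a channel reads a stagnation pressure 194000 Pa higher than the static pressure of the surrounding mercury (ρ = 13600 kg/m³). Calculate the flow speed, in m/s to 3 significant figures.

v ≈ 5.34 m/s

The dynamic pressure equals the rise in static pressure at the stagnation point: ΔP = ½ρv².
v = √(2ΔP/ρ) = √(2·194000/13600) = 5.34 m/s.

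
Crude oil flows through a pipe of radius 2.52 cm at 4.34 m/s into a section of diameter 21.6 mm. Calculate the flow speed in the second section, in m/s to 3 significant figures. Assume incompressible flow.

v₂ ≈ 23.6 m/s

By continuity, v₂ = v₁·A₁/A₂ = 4.34·(20.0/3.66) = 23.6 m/s.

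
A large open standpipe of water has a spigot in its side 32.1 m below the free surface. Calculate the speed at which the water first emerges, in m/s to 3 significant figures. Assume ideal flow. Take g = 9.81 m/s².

With the surface at rest and both surface and jet at atmospheric pressure, Bernoulli gives ρg h = ½ρv², so v = √(2gh) = √(2·9.81·32.1) = 25.1 m/s.

v = 25.1 m/s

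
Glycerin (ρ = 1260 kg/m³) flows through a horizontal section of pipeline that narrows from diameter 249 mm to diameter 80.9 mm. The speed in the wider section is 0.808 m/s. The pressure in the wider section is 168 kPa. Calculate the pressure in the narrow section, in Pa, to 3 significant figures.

Continuity gives A₁v₁ = A₂v₂, so v₂ = (487 cm²)/(51.4 cm²) × 0.808 m/s = 7.65 m/s.
With no height change, Bernoulli's equation is P₁ + ½ρv₁² = P₂ + ½ρv₂².
P₂ = P₁ − ½ρ(v₂² − v₁²) = 168000 − ½·1260·(7.65² − 0.808²) = 168000 − 36500 = 131000 Pa.

P₂ = 131000 Pa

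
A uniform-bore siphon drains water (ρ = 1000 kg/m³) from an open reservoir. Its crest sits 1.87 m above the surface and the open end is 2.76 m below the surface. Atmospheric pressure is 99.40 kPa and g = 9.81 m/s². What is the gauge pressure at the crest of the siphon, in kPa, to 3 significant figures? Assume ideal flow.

From the surface to the outlet (both open to atmosphere, surface at rest): v = √(2g·h_out) = √(2·9.81·2.76) = 7.36 m/s.
Continuity keeps v the same throughout the tube; from surface to crest, P_atm + 0 = P_top + ½ρv² + ρg·h_top.
P_top = 99400 − ½·1000·7.36² − 1000·9.81·1.87 = 54000 Pa. So P_gauge = P_top − P_atm = -45400 Pa.

P_gauge ≈ -45.4 kPa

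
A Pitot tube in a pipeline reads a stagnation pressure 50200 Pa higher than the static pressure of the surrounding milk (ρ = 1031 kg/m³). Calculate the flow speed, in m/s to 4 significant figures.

9.868 m/s

At the stagnation point the flow is brought to rest, so Bernoulli gives P_stag − P_static = ½ρv².
v = √(2ΔP/ρ) = √(2·50200/1031) = 9.868 m/s.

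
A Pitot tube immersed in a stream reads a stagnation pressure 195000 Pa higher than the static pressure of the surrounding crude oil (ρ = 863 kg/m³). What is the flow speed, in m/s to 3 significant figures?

The dynamic pressure equals the rise in static pressure at the stagnation point: ΔP = ½ρv².
v = √(2ΔP/ρ) = √(2·195000/863) = 21.3 m/s.

v ≈ 21.3 m/s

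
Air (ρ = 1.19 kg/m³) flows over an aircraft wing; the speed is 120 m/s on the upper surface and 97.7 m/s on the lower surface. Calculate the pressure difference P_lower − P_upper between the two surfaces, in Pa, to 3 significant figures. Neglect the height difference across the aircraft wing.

ΔP = 2890 Pa

The pressure is lower where the speed is higher: ΔP = ½ρ(v_up² − v_low²).
ΔP = ½·1.19·(120² − 97.7²) = 2890 Pa.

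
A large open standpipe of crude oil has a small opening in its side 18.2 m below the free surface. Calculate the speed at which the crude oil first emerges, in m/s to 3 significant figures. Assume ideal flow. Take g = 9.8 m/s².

18.9 m/s

With the surface at rest and both surface and jet at atmospheric pressure, Bernoulli gives ρg h = ½ρv², so v = √(2gh) = √(2·9.8·18.2) = 18.9 m/s.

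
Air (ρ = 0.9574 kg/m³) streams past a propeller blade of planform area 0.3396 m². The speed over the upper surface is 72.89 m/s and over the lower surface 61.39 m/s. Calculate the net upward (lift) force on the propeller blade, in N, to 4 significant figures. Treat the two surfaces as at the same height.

The faster flow above has the lower pressure; Bernoulli (same height) gives ΔP = ½ρ(v_up² − v_low²).
ΔP = ½·0.9574·(72.89² − 61.39²) = 739.2 Pa.
Lift = ΔP · A = 739.2 × 0.3396 = 251.0 N.

F ≈ 251.0 N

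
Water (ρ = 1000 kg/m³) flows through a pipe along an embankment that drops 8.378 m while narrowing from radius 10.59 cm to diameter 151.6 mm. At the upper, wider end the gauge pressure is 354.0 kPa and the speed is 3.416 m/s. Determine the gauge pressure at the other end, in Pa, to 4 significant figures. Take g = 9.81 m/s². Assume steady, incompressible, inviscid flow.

Continuity gives A₁v₁ = A₂v₂, so v₂ = (352.3 cm²)/(180.5 cm²) × 3.416 m/s = 6.668 m/s.
Bernoulli: P₁ + ½ρv₁² + ρg h₁ = P₂ + ½ρv₂² + ρg h₂, so P₂ = P₁ + ½ρ(v₁² − v₂²) − ρg(h₂ − h₁).
P₂ = 354000 + ½·1000·(3.416² − 6.668²) − 1000·9.81·(−8.378) = 354000 + (-16390) − (-82190) = 419800 Pa.

419800 Pa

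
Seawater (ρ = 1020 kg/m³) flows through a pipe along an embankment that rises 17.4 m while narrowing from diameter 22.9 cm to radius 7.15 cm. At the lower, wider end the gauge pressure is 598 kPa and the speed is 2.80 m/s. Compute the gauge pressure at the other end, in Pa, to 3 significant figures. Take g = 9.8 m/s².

P₂ ≈ 402000 Pa

By continuity, v₂ = v₁·A₁/A₂ = 2.80·(412/161) = 7.18 m/s.
Applying Bernoulli between the two ends and solving for P₂: P₂ = P₁ + ½ρ(v₁² − v₂²) − ρgΔh.
P₂ = 598000 + ½·1020·(2.80² − 7.18²) − 1020·9.8·(+17.4) = 598000 + (-22300) − (174000) = 402000 Pa.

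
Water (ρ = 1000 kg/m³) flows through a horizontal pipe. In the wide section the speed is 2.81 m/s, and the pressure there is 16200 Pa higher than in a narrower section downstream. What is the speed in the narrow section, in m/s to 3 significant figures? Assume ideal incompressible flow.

v₂ ≈ 6.35 m/s

Along the level pipe P + ½ρv² is conserved, hence v₂² = v₁² + 2(P₁ − P₂)/ρ.
v₂ = √(2.81² + 2·16200/1000) = √(7.90 + 32.4) = 6.35 m/s.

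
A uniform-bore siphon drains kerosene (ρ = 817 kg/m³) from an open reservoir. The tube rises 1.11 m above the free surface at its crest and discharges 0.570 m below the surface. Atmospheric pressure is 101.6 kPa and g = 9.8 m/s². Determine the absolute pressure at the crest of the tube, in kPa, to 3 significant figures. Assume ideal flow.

From the surface to the outlet (both open to atmosphere, surface at rest): v = √(2g·h_out) = √(2·9.8·0.570) = 3.34 m/s.
The bore is uniform, so the speed at the crest is the same v. Bernoulli surface→crest: P_atm = P_top + ½ρv² + ρg·h_top.
P_top = 101600 − ½·817·3.34² − 817·9.8·1.11 = 88100 Pa.

88.1 kPa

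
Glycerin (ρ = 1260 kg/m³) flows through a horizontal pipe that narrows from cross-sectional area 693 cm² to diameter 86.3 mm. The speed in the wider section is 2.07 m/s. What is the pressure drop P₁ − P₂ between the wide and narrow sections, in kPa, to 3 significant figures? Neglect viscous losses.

By continuity, v₂ = v₁·A₁/A₂ = 2.07·(693/58.5) = 24.5 m/s.
With no height change, Bernoulli's equation is P₁ + ½ρv₁² = P₂ + ½ρv₂².
P₁ − P₂ = ½·1260·(24.5² − 2.07²) = ½·1260·597 = 376000 Pa.

ΔP ≈ 376 kPa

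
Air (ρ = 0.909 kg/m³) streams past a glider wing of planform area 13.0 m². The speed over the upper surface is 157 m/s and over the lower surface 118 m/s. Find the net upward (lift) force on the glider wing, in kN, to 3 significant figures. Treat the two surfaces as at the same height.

From P + ½ρv² = const at equal height, P_low − P_up = ½ρ(v_up² − v_low²).
ΔP = ½·0.909·(157² − 118²) = 4870 Pa.
Lift = ΔP · A = 4870 × 13.0 = 63400 N.

F ≈ 63.4 kN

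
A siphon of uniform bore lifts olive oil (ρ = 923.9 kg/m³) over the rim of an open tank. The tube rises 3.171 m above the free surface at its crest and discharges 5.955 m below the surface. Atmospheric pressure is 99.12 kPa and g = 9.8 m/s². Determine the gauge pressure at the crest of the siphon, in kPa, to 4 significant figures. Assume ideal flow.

-82.63 kPa

Bernoulli surface→outlet gives ½v² = g·h_out, so v = √(2·9.8·5.955) = 10.80 m/s.
With constant cross-section the crest speed equals v; applying Bernoulli from the surface up to the crest, P_top = P_atm − ½ρv² − ρg·h_top.
P_top = 99120 − ½·923.9·10.80² − 923.9·9.8·3.171 = 16490 Pa. So P_gauge = P_top − P_atm = -82630 Pa.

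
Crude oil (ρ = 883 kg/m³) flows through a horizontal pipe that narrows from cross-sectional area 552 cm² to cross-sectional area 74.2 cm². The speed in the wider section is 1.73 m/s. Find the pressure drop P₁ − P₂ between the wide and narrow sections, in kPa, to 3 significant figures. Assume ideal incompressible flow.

71.8 kPa

Continuity gives A₁v₁ = A₂v₂, so v₂ = (552 cm²)/(74.2 cm²) × 1.73 m/s = 12.9 m/s.
Bernoulli (h₁ = h₂): P₁ − P₂ = ½ρ(v₂² − v₁²).
P₁ − P₂ = ½·883·(12.9² − 1.73²) = ½·883·163 = 71800 Pa.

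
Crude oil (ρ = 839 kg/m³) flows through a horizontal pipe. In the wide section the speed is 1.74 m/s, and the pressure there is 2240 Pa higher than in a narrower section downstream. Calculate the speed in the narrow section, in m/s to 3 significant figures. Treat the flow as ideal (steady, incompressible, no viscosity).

Along the level pipe P + ½ρv² is conserved, hence v₂² = v₁² + 2(P₁ − P₂)/ρ.
v₂ = √(1.74² + 2·2240/839) = √(3.03 + 5.34) = 2.89 m/s.

v₂ = 2.89 m/s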